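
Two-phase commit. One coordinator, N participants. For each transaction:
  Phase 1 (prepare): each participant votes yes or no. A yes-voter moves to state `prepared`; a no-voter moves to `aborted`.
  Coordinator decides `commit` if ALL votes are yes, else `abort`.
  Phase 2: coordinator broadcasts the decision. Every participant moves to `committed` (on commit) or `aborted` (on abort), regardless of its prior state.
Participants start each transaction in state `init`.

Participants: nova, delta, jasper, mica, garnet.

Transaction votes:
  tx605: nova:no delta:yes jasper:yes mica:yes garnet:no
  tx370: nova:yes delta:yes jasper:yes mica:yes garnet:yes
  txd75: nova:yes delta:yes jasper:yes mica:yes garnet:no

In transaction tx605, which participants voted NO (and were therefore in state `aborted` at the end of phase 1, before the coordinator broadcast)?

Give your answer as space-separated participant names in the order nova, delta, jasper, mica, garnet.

Answer: nova garnet

Derivation:
Txn tx605 phase 1: nova no -> aborted; delta yes -> prepared; jasper yes -> prepared; mica yes -> prepared; garnet no -> aborted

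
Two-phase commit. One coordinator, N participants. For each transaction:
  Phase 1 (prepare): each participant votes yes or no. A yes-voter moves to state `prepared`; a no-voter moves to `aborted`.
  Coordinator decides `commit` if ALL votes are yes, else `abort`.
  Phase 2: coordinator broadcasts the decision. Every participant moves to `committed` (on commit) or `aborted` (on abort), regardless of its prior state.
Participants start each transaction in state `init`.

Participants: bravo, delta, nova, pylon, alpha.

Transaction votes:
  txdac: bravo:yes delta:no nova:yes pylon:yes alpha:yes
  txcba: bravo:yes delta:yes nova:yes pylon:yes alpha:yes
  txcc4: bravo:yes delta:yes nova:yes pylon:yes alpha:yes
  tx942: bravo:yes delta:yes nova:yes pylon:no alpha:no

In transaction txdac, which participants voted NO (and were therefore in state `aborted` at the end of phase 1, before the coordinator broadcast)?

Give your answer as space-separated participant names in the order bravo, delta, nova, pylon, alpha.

Answer: delta

Derivation:
Txn txdac phase 1: bravo yes -> prepared; delta no -> aborted; nova yes -> prepared; pylon yes -> prepared; alpha yes -> prepared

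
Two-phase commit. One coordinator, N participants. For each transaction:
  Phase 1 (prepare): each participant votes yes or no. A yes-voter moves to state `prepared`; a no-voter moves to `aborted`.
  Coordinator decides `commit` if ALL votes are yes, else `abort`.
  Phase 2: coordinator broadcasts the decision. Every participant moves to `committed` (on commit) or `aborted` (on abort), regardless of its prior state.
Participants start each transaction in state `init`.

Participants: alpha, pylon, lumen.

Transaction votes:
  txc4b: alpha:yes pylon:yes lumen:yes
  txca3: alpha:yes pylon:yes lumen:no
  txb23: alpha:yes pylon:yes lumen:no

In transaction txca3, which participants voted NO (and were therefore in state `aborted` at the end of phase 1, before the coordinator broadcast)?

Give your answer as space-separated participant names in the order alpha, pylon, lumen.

Answer: lumen

Derivation:
Txn txca3 phase 1: alpha yes -> prepared; pylon yes -> prepared; lumen no -> aborted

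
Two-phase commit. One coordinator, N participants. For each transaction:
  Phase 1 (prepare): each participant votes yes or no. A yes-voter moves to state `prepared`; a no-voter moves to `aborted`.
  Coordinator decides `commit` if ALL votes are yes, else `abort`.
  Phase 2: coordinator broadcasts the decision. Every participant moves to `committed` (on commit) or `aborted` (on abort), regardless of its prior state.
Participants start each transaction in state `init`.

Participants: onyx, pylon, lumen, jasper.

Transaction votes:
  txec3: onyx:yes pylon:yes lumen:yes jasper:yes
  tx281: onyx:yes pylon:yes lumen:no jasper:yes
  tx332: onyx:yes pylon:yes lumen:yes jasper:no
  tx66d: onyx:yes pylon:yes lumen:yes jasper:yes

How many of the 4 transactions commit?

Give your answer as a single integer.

txec3: all yes -> commit (commits=1)
tx281: no from lumen -> abort (commits=1)
tx332: no from jasper -> abort (commits=1)
tx66d: all yes -> commit (commits=2)

Answer: 2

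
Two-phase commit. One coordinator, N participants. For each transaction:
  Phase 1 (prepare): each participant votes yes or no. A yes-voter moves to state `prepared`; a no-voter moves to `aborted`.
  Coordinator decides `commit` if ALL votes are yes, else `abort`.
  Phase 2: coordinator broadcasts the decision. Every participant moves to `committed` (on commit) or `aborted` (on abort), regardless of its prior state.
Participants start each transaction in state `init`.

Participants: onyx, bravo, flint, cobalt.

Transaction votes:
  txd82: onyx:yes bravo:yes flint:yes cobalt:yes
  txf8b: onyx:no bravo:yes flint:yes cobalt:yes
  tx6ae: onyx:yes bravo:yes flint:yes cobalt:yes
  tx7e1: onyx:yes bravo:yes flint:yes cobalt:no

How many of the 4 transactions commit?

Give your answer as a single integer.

Answer: 2

Derivation:
txd82: all yes -> commit (commits=1)
txf8b: no from onyx -> abort (commits=1)
tx6ae: all yes -> commit (commits=2)
tx7e1: no from cobalt -> abort (commits=2)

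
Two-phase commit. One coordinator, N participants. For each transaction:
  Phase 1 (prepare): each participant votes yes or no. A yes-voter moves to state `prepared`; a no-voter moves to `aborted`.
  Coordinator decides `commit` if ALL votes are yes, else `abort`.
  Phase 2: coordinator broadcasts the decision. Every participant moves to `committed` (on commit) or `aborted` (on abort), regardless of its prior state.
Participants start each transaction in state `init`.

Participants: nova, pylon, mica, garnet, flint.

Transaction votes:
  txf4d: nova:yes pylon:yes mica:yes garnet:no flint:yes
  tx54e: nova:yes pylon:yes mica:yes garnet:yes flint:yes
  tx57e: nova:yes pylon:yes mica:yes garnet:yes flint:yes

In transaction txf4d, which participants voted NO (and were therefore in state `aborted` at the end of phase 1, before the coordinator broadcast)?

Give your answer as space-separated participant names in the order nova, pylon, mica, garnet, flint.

Answer: garnet

Derivation:
Txn txf4d phase 1: nova yes -> prepared; pylon yes -> prepared; mica yes -> prepared; garnet no -> aborted; flint yes -> prepared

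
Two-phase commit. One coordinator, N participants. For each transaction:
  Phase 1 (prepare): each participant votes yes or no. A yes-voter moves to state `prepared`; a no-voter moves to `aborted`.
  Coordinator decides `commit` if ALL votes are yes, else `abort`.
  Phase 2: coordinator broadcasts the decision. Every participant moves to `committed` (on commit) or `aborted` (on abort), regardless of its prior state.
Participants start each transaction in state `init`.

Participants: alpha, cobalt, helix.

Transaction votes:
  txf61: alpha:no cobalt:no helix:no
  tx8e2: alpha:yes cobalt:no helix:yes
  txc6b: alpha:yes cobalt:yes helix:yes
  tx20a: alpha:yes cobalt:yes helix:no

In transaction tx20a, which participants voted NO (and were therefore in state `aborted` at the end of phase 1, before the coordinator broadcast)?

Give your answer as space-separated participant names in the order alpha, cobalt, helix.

Answer: helix

Derivation:
Txn tx20a phase 1: alpha yes -> prepared; cobalt yes -> prepared; helix no -> aborted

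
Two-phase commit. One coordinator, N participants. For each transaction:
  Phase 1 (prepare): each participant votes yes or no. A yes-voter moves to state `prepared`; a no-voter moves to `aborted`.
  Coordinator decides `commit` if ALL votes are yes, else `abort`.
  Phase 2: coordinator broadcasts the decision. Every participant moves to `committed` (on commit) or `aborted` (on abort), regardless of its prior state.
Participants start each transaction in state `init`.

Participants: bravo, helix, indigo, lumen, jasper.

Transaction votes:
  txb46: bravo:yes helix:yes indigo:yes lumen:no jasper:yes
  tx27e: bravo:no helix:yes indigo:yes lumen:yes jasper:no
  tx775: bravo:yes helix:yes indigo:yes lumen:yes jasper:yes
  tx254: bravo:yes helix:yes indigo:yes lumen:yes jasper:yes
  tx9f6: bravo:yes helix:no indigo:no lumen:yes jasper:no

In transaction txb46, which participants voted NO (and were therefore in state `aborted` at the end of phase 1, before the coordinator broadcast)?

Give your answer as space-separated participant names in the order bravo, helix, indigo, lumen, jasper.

Answer: lumen

Derivation:
Txn txb46 phase 1: bravo yes -> prepared; helix yes -> prepared; indigo yes -> prepared; lumen no -> aborted; jasper yes -> prepared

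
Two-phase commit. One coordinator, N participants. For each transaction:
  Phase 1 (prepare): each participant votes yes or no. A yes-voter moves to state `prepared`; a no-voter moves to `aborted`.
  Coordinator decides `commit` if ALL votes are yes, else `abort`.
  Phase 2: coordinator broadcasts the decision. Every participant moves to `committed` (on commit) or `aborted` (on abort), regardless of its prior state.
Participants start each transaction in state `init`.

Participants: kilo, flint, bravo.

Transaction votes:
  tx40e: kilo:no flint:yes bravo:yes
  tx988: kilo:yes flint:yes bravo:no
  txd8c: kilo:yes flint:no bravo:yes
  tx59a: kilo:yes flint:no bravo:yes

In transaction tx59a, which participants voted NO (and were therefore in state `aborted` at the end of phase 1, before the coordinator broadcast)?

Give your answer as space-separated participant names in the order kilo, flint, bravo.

Txn tx59a phase 1: kilo yes -> prepared; flint no -> aborted; bravo yes -> prepared

Answer: flint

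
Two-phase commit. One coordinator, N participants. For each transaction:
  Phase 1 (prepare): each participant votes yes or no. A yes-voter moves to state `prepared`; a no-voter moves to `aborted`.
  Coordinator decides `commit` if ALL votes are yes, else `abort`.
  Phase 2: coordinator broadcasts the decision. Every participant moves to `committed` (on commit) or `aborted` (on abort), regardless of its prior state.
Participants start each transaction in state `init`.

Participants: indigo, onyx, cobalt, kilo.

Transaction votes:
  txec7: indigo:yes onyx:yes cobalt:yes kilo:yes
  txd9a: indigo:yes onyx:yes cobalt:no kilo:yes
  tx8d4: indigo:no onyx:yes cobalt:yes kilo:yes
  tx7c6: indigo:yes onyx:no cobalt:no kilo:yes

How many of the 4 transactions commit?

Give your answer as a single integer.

Answer: 1

Derivation:
txec7: all yes -> commit (commits=1)
txd9a: no from cobalt -> abort (commits=1)
tx8d4: no from indigo -> abort (commits=1)
tx7c6: no from onyx, cobalt -> abort (commits=1)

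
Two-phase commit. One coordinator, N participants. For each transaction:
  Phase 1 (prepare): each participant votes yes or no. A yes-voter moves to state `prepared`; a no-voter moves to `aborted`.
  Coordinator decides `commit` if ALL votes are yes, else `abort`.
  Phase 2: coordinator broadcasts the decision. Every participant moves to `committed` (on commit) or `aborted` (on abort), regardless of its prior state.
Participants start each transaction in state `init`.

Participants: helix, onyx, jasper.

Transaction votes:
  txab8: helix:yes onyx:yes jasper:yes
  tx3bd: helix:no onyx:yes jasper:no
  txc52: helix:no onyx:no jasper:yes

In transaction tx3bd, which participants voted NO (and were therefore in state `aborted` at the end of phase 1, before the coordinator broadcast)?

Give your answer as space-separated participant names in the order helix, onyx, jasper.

Txn tx3bd phase 1: helix no -> aborted; onyx yes -> prepared; jasper no -> aborted

Answer: helix jasper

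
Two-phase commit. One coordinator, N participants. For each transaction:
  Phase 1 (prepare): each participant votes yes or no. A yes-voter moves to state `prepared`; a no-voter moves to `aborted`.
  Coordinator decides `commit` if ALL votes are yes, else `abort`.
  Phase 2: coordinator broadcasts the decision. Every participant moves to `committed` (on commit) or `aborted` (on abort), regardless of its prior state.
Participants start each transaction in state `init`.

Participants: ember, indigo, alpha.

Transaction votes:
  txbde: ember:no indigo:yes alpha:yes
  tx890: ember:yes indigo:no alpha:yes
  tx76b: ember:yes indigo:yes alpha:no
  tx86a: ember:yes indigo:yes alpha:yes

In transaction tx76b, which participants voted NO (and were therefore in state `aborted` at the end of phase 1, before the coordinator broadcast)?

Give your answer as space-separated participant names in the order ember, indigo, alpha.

Txn tx76b phase 1: ember yes -> prepared; indigo yes -> prepared; alpha no -> aborted

Answer: alpha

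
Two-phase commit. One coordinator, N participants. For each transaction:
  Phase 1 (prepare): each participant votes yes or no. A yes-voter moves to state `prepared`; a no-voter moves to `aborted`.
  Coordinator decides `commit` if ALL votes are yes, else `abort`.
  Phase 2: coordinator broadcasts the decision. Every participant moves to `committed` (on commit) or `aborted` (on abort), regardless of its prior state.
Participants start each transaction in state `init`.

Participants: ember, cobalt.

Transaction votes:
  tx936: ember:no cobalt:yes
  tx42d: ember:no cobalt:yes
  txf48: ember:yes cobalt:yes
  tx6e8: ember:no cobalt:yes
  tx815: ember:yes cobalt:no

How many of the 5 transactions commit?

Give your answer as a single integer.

tx936: no from ember -> abort (commits=0)
tx42d: no from ember -> abort (commits=0)
txf48: all yes -> commit (commits=1)
tx6e8: no from ember -> abort (commits=1)
tx815: no from cobalt -> abort (commits=1)

Answer: 1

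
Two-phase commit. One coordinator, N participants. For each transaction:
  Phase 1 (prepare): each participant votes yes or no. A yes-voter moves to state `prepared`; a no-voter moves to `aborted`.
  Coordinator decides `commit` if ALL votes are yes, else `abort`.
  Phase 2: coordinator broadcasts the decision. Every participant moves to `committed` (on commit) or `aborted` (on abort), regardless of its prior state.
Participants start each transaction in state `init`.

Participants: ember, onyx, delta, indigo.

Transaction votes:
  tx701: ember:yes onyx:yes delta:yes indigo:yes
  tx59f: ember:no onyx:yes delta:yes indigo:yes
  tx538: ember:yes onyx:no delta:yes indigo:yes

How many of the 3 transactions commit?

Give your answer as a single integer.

tx701: all yes -> commit (commits=1)
tx59f: no from ember -> abort (commits=1)
tx538: no from onyx -> abort (commits=1)

Answer: 1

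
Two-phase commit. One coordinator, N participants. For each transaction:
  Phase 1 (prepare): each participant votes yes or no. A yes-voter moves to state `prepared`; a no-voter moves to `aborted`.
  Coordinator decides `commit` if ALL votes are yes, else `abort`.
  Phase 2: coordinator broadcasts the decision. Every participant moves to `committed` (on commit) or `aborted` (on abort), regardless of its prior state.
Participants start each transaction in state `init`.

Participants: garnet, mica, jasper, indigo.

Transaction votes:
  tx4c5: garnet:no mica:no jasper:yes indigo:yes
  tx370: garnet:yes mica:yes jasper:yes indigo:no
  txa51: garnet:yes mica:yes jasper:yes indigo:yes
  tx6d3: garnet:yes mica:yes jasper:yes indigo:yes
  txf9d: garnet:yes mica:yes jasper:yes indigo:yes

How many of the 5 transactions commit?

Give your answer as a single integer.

tx4c5: no from garnet, mica -> abort (commits=0)
tx370: no from indigo -> abort (commits=0)
txa51: all yes -> commit (commits=1)
tx6d3: all yes -> commit (commits=2)
txf9d: all yes -> commit (commits=3)

Answer: 3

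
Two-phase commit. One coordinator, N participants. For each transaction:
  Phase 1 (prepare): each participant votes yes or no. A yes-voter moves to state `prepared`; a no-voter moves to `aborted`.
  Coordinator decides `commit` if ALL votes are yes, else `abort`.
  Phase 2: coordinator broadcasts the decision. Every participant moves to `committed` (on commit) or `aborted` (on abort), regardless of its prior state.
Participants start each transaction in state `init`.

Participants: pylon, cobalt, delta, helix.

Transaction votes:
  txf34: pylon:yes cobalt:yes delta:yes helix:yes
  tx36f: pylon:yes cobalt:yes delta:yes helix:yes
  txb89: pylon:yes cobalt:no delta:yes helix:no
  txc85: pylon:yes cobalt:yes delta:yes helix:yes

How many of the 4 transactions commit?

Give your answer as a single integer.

txf34: all yes -> commit (commits=1)
tx36f: all yes -> commit (commits=2)
txb89: no from cobalt, helix -> abort (commits=2)
txc85: all yes -> commit (commits=3)

Answer: 3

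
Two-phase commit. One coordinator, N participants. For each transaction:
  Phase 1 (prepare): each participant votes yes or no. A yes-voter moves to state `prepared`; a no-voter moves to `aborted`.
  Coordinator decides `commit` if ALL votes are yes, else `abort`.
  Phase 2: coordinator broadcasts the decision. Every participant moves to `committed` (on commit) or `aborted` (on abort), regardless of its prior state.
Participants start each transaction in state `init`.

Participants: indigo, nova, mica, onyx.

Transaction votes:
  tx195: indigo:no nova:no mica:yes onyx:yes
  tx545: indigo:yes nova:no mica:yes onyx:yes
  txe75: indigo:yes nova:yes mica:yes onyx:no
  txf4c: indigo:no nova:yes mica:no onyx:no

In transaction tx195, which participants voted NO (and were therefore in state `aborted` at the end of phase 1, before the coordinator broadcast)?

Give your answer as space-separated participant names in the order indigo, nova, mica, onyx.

Txn tx195 phase 1: indigo no -> aborted; nova no -> aborted; mica yes -> prepared; onyx yes -> prepared

Answer: indigo nova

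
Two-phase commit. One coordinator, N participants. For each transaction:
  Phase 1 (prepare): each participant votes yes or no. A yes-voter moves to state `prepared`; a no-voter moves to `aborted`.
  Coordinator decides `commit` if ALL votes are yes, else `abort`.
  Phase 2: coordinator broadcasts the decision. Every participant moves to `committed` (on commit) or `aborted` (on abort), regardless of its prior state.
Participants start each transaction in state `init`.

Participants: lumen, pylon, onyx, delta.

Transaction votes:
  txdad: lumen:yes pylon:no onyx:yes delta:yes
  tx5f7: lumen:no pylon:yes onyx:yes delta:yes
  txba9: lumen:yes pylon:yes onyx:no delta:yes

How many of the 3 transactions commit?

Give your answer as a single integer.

txdad: no from pylon -> abort (commits=0)
tx5f7: no from lumen -> abort (commits=0)
txba9: no from onyx -> abort (commits=0)

Answer: 0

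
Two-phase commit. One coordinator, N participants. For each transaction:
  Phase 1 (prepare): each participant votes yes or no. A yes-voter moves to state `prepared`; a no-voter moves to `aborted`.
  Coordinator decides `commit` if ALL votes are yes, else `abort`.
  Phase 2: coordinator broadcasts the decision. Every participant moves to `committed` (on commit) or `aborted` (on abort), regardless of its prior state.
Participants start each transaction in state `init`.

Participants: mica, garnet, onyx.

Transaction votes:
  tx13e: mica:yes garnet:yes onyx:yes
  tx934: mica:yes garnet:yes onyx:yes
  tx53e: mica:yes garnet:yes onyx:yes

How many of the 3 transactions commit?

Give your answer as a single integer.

Answer: 3

Derivation:
tx13e: all yes -> commit (commits=1)
tx934: all yes -> commit (commits=2)
tx53e: all yes -> commit (commits=3)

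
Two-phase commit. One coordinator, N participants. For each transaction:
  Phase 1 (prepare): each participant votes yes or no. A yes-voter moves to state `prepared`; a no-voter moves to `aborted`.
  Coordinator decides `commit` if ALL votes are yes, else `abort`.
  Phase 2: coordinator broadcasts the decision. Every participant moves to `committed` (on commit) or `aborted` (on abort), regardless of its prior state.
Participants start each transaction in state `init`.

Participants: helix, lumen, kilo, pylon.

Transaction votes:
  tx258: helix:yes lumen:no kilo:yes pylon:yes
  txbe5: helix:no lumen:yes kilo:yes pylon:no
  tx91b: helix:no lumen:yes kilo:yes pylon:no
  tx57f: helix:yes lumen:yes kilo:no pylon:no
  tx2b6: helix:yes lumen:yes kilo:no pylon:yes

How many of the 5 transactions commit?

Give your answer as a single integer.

tx258: no from lumen -> abort (commits=0)
txbe5: no from helix, pylon -> abort (commits=0)
tx91b: no from helix, pylon -> abort (commits=0)
tx57f: no from kilo, pylon -> abort (commits=0)
tx2b6: no from kilo -> abort (commits=0)

Answer: 0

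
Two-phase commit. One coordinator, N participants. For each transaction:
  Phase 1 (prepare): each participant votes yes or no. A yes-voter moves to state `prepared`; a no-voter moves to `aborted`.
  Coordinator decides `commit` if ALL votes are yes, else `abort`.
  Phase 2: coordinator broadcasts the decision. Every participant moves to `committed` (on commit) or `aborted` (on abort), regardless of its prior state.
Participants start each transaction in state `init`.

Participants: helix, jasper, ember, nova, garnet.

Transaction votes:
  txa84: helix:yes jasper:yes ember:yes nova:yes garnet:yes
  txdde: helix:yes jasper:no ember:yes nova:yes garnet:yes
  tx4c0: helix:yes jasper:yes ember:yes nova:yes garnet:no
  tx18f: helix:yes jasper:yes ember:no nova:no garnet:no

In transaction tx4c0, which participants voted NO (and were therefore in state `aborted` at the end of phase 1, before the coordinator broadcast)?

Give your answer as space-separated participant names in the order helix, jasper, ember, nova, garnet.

Txn tx4c0 phase 1: helix yes -> prepared; jasper yes -> prepared; ember yes -> prepared; nova yes -> prepared; garnet no -> aborted

Answer: garnet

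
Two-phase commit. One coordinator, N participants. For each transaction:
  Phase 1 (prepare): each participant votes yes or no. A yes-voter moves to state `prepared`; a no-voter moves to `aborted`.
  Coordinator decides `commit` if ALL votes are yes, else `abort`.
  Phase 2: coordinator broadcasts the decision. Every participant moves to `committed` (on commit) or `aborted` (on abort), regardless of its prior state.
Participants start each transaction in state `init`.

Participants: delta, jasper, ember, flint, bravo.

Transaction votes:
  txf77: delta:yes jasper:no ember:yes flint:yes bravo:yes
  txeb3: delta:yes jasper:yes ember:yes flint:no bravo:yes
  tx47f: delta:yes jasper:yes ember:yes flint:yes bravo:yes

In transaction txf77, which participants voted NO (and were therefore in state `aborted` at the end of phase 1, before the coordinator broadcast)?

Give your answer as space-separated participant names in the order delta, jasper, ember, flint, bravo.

Answer: jasper

Derivation:
Txn txf77 phase 1: delta yes -> prepared; jasper no -> aborted; ember yes -> prepared; flint yes -> prepared; bravo yes -> prepared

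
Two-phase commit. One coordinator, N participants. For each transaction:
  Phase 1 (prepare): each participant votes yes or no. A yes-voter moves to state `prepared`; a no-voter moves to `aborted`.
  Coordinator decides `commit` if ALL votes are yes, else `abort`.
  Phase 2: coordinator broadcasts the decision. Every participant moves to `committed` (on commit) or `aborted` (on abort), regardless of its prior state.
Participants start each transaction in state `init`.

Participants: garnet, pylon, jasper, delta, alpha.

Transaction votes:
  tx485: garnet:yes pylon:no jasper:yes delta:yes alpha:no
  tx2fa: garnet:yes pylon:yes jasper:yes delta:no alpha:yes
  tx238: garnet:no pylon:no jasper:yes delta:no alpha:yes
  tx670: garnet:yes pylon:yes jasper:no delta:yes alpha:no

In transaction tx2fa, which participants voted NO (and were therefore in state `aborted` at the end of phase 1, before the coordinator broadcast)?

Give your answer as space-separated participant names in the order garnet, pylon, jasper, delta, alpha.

Answer: delta

Derivation:
Txn tx2fa phase 1: garnet yes -> prepared; pylon yes -> prepared; jasper yes -> prepared; delta no -> aborted; alpha yes -> prepared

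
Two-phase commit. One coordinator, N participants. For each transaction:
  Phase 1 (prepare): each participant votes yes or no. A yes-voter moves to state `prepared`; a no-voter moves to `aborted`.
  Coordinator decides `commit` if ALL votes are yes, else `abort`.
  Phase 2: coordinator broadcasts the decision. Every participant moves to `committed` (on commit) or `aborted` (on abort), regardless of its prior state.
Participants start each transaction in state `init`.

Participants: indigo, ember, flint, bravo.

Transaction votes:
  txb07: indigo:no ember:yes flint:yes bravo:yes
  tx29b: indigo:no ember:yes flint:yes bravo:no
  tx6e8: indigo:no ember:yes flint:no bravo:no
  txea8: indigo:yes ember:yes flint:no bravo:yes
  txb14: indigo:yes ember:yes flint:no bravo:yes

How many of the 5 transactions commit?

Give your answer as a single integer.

Answer: 0

Derivation:
txb07: no from indigo -> abort (commits=0)
tx29b: no from indigo, bravo -> abort (commits=0)
tx6e8: no from indigo, flint, bravo -> abort (commits=0)
txea8: no from flint -> abort (commits=0)
txb14: no from flint -> abort (commits=0)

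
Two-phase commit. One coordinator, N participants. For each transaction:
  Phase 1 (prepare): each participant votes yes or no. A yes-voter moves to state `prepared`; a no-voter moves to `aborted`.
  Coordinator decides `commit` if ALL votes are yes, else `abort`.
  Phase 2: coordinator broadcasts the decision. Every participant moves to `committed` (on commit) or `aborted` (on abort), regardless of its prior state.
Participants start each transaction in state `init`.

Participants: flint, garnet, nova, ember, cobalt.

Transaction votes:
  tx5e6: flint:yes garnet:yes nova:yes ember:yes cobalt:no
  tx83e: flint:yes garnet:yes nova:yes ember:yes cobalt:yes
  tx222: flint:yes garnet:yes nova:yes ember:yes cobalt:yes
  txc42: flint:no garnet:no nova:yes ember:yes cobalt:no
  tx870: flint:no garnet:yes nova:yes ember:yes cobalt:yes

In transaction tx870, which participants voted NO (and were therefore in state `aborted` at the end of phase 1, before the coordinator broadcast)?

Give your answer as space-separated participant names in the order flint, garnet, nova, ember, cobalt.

Txn tx870 phase 1: flint no -> aborted; garnet yes -> prepared; nova yes -> prepared; ember yes -> prepared; cobalt yes -> prepared

Answer: flint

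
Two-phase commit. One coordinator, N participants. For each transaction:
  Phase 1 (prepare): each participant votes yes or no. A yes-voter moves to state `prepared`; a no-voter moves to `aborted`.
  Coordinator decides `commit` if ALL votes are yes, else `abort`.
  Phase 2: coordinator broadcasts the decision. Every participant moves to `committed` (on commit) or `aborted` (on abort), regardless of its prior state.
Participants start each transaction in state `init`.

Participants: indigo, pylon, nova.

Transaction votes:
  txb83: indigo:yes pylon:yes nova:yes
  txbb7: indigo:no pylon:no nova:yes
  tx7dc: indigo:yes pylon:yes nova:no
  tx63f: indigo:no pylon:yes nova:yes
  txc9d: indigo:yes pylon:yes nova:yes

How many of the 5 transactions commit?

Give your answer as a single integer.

Answer: 2

Derivation:
txb83: all yes -> commit (commits=1)
txbb7: no from indigo, pylon -> abort (commits=1)
tx7dc: no from nova -> abort (commits=1)
tx63f: no from indigo -> abort (commits=1)
txc9d: all yes -> commit (commits=2)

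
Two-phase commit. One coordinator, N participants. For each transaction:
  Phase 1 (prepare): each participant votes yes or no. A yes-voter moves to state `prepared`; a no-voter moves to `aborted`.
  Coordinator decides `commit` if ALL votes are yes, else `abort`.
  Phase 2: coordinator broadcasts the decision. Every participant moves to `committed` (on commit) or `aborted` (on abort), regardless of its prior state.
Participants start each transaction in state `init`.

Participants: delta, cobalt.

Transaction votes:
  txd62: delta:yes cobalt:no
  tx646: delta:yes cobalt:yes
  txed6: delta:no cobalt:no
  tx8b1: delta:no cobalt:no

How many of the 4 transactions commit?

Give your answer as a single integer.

Answer: 1

Derivation:
txd62: no from cobalt -> abort (commits=0)
tx646: all yes -> commit (commits=1)
txed6: no from delta, cobalt -> abort (commits=1)
tx8b1: no from delta, cobalt -> abort (commits=1)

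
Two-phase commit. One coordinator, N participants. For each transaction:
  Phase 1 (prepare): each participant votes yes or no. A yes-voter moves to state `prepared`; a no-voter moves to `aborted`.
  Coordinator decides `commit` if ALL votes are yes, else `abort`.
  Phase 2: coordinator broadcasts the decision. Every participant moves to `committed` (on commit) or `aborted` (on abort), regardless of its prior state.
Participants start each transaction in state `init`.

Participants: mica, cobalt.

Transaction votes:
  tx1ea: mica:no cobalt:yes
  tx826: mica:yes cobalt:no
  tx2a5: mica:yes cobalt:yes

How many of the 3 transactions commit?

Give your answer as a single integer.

tx1ea: no from mica -> abort (commits=0)
tx826: no from cobalt -> abort (commits=0)
tx2a5: all yes -> commit (commits=1)

Answer: 1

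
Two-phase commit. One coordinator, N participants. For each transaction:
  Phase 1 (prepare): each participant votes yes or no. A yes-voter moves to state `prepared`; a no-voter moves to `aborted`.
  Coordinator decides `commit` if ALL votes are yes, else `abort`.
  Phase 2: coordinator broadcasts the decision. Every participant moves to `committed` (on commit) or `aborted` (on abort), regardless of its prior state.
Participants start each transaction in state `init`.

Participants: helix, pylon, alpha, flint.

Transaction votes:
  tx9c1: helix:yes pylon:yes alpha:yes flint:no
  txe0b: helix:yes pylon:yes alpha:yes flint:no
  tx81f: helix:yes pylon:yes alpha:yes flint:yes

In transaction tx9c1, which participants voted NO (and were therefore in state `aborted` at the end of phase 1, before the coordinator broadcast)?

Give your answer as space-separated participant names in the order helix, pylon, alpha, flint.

Txn tx9c1 phase 1: helix yes -> prepared; pylon yes -> prepared; alpha yes -> prepared; flint no -> aborted

Answer: flint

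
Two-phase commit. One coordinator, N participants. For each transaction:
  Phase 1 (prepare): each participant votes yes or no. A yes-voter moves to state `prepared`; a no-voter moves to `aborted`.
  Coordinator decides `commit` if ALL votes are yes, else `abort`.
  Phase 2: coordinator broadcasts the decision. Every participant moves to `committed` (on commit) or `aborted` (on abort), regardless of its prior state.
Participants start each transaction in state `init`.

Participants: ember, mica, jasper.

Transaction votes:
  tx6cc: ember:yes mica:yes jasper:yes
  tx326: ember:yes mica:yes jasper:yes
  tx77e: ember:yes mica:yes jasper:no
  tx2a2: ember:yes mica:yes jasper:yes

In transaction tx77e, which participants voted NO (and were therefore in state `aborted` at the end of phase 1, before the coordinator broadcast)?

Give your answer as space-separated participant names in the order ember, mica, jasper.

Answer: jasper

Derivation:
Txn tx77e phase 1: ember yes -> prepared; mica yes -> prepared; jasper no -> aborted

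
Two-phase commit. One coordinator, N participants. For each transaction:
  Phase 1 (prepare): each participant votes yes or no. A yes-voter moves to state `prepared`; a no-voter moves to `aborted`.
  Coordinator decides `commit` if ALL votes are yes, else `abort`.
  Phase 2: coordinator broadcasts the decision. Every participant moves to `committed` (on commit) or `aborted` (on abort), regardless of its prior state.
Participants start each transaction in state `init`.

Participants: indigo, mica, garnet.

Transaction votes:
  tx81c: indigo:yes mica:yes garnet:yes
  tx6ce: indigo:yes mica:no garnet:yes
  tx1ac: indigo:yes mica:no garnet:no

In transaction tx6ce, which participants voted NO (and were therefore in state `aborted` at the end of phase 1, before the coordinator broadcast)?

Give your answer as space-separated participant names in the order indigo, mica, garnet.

Answer: mica

Derivation:
Txn tx6ce phase 1: indigo yes -> prepared; mica no -> aborted; garnet yes -> prepared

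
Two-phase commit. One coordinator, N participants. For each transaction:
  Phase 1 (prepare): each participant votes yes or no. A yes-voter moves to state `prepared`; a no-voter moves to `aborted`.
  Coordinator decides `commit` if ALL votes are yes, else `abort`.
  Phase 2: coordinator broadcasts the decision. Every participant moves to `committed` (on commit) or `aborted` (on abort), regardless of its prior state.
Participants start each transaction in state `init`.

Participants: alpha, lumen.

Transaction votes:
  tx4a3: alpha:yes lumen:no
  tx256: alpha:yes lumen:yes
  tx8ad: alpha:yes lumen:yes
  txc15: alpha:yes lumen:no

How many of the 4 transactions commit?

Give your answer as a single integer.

tx4a3: no from lumen -> abort (commits=0)
tx256: all yes -> commit (commits=1)
tx8ad: all yes -> commit (commits=2)
txc15: no from lumen -> abort (commits=2)

Answer: 2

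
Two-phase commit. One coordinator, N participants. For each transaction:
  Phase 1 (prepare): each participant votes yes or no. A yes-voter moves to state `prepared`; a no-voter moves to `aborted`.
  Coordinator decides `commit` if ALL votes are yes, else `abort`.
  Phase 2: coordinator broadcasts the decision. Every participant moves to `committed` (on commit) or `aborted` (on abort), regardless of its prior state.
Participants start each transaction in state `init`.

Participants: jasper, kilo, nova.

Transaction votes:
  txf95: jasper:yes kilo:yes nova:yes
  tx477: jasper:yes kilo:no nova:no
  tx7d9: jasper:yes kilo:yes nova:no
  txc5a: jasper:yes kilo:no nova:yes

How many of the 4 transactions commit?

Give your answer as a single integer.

txf95: all yes -> commit (commits=1)
tx477: no from kilo, nova -> abort (commits=1)
tx7d9: no from nova -> abort (commits=1)
txc5a: no from kilo -> abort (commits=1)

Answer: 1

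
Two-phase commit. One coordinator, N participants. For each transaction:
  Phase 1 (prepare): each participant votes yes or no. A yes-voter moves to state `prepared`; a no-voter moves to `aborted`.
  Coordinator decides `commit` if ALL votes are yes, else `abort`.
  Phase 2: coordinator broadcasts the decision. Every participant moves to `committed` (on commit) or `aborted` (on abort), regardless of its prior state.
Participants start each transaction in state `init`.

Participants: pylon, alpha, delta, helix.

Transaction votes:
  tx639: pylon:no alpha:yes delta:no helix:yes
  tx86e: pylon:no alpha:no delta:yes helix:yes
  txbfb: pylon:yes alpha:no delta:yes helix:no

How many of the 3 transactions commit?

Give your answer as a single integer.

tx639: no from pylon, delta -> abort (commits=0)
tx86e: no from pylon, alpha -> abort (commits=0)
txbfb: no from alpha, helix -> abort (commits=0)

Answer: 0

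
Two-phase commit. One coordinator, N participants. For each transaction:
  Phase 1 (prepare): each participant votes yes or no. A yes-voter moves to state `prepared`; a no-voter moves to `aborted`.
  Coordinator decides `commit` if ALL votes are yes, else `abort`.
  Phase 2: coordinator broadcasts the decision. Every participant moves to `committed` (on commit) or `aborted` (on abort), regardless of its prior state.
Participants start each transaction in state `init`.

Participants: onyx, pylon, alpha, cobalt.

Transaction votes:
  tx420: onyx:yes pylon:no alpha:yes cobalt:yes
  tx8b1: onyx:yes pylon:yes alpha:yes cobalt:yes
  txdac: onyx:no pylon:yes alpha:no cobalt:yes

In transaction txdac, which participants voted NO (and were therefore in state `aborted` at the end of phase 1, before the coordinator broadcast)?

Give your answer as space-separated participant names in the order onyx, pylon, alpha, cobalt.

Answer: onyx alpha

Derivation:
Txn txdac phase 1: onyx no -> aborted; pylon yes -> prepared; alpha no -> aborted; cobalt yes -> prepared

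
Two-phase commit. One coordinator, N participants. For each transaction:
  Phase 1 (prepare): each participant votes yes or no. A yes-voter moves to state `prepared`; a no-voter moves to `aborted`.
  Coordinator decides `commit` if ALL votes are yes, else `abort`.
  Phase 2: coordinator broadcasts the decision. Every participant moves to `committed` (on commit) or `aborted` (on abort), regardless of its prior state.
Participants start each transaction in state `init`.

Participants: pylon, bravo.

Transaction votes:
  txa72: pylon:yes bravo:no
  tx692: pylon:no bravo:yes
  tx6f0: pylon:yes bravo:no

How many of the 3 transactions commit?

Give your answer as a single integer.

Answer: 0

Derivation:
txa72: no from bravo -> abort (commits=0)
tx692: no from pylon -> abort (commits=0)
tx6f0: no from bravo -> abort (commits=0)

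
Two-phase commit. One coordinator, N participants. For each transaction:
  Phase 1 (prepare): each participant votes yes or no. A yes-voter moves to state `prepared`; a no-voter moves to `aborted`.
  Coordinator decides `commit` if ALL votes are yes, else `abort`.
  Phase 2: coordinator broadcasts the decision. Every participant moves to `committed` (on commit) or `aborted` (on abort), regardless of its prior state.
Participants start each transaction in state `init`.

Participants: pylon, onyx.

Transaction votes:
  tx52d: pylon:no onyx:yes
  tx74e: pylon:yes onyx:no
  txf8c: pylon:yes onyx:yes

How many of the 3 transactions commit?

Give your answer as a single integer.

tx52d: no from pylon -> abort (commits=0)
tx74e: no from onyx -> abort (commits=0)
txf8c: all yes -> commit (commits=1)

Answer: 1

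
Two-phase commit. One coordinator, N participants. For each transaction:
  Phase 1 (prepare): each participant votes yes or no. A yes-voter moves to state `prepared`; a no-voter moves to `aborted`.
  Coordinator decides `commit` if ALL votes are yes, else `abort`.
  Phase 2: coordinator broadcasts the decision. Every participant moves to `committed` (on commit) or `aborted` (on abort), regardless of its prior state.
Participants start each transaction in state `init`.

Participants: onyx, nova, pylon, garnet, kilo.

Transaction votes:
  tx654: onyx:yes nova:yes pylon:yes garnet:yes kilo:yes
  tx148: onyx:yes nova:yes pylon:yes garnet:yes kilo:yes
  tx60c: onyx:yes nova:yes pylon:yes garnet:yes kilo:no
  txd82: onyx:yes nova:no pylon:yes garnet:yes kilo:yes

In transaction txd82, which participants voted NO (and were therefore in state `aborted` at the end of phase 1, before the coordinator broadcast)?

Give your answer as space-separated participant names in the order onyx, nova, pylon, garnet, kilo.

Txn txd82 phase 1: onyx yes -> prepared; nova no -> aborted; pylon yes -> prepared; garnet yes -> prepared; kilo yes -> prepared

Answer: nova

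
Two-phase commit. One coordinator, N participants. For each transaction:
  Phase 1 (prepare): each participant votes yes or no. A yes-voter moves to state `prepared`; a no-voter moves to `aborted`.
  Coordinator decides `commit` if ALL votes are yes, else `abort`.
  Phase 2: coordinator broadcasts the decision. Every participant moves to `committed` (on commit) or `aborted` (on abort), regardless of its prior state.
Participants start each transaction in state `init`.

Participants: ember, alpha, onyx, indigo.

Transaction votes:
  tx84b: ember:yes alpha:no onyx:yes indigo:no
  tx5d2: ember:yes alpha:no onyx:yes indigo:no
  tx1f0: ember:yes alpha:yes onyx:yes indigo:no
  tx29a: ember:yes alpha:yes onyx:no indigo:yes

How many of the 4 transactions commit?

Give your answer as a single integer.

Answer: 0

Derivation:
tx84b: no from alpha, indigo -> abort (commits=0)
tx5d2: no from alpha, indigo -> abort (commits=0)
tx1f0: no from indigo -> abort (commits=0)
tx29a: no from onyx -> abort (commits=0)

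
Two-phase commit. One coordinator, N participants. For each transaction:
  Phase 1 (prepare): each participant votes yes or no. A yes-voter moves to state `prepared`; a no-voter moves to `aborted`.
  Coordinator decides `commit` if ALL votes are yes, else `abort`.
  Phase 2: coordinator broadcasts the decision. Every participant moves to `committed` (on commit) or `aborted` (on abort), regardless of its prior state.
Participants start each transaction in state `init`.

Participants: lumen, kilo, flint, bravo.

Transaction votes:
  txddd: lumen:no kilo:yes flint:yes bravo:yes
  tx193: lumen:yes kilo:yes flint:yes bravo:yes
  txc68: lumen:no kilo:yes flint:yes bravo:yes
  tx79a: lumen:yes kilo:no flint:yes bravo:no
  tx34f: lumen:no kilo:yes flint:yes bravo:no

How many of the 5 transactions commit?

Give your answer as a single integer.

txddd: no from lumen -> abort (commits=0)
tx193: all yes -> commit (commits=1)
txc68: no from lumen -> abort (commits=1)
tx79a: no from kilo, bravo -> abort (commits=1)
tx34f: no from lumen, bravo -> abort (commits=1)

Answer: 1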